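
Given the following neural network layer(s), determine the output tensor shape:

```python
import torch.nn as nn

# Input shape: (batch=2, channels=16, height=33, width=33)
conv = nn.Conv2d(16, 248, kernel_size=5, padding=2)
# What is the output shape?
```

Input: (2, 16, 33, 33) -> Output: (2, 248, 33, 33)

Answer: (2, 248, 33, 33)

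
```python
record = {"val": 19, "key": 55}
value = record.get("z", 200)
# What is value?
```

Trace:
`record = {"val": 19, "key": 55}` → record = {'val': 19, 'key': 55}
`value = record.get("z", 200)` → value = 200
So value = 200

Answer: 200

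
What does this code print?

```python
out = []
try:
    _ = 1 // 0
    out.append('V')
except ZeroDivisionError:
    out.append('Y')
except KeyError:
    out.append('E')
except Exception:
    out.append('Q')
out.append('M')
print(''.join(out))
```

Execution trace: 'Y' (except ZeroDivisionError) → 'M' (after the try/except). Output: YM

Answer: YM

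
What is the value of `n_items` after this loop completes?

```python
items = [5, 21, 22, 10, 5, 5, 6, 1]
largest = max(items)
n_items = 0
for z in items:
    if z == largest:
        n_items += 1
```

Count of max value 22 in [5, 21, 22, 10, 5, 5, 6, 1]
`n_items` takes the values: 0 → 1

Answer: 1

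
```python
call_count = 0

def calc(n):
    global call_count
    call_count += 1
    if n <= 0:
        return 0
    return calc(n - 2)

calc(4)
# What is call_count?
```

Linear recursion stepping by 2: 3 calls from n=4 down to ≤0.

Answer: 3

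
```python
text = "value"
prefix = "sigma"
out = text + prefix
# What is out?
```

Trace:
`text = "value"` → text = 'value'
`prefix = "sigma"` → prefix = 'sigma'
`out = text + prefix` → out = 'valuesigma'
So out = 'valuesigma'

Answer: 'valuesigma'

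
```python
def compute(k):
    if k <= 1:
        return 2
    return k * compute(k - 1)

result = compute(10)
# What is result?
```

compute(10) = 10 * 9 * 8 * 7 * 6 * 5 * 4 * 3 * 2 * 2 = 7257600

Answer: 7257600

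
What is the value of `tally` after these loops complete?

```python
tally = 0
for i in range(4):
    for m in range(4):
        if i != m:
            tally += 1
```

4² - 4 (exclude diagonal)
`tally` takes the values: 0 → 1 → 2 → 3 → 4 → 5 → 6 → 7 → 8 → 9 → 10 → 11 → 12

Answer: 12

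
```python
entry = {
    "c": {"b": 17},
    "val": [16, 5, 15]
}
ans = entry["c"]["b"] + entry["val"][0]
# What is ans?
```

Trace:
`entry = { ...` → entry = {'c': {'b': 17}, 'val': [16, 5, 15]}
`ans = entry["c"]["b"] + entry["val"][0]` → ans = 33
So ans = 33

Answer: 33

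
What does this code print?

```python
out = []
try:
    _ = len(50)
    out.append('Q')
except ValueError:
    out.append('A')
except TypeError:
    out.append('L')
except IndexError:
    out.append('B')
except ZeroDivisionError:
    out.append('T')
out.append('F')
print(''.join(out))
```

Execution trace: 'L' (except TypeError) → 'F' (after the try/except). Output: LF

Answer: LF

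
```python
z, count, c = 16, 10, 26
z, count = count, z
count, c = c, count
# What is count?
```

Trace:
`z, count, c = 16, 10, 26` → z = 16; count = 10; c = 26
`z, count = count, z` → z = 10; count = 16
`count, c = c, count` → count = 26; c = 16
So count = 26

Answer: 26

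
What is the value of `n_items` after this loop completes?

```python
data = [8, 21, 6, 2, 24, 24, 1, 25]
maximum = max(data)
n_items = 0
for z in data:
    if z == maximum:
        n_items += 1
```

Count of max value 25 in [8, 21, 6, 2, 24, 24, 1, 25]
`n_items` takes the values: 0 → 1

Answer: 1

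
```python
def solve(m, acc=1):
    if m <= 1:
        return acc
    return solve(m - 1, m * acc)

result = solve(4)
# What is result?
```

Accumulator trace (n, acc): (4, 1) -> (3, 4) -> (2, 12) -> (1, 24) -> return 24

Answer: 24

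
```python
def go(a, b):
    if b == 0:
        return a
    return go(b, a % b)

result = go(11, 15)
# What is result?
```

go(11, 15) -> go(15, 11) -> go(11, 4) -> go(4, 3) -> go(3, 1) -> go(1, 0) -> 1

Answer: 1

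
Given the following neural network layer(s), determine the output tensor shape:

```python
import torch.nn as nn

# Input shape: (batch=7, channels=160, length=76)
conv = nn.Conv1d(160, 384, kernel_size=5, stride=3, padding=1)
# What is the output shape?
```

Input: (7, 160, 76) -> Output: (7, 384, 25)

Answer: (7, 384, 25)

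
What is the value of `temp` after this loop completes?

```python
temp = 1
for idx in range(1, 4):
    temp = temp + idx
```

Start at 1, add 1 through 3
`temp` takes the values: 1 → 2 → 4 → 7

Answer: 7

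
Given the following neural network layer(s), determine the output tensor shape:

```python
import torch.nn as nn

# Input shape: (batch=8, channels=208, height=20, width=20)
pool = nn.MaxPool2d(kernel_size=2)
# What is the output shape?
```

Input: (8, 208, 20, 20) -> Output: (8, 208, 10, 10)

Answer: (8, 208, 10, 10)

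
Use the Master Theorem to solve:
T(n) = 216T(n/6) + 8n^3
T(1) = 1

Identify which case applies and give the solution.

a=216, b=6, f(n)=8n^3. log_6(216) = 3. Since c=3 = 3, Case 2 applies: T(n) = Θ(n^log_b(a) · log n) = O(n^3 log n).

Answer: O(n^3 log n) - Case 2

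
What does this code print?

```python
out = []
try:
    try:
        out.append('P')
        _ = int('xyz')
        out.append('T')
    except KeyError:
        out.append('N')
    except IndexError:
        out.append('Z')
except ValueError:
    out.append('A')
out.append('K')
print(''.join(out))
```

Execution trace: 'P' (try body) → 'A' (outer except ValueError) → 'K' (after the try/except). Output: PAK

Answer: PAK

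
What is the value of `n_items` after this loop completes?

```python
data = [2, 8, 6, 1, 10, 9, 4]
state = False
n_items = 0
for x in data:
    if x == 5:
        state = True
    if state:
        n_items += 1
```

Count elements after first 5 in [2, 8, 6, 1, 10, 9, 4]
`n_items` takes the values: 0

Answer: 0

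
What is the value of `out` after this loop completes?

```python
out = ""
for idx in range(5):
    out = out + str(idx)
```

Concatenate digits 0 to 4
`out` takes the values: "" → "0" → "01" → "012" → "0123" → "01234"

Answer: "01234"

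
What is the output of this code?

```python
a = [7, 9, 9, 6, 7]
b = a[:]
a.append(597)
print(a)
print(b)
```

Key concept: slice [:] creates copy.
Step by step:
`a = [7, 9, 9, 6, 7]` → a = [7, 9, 9, 6, 7]
`b = a[:]` → b = [7, 9, 9, 6, 7]
`a.append(597)` → a = [7, 9, 9, 6, 7, 597]
`print(a)` → prints [7, 9, 9, 6, 7, 597]
`print(b)` → prints [7, 9, 9, 6, 7]

Answer:
[7, 9, 9, 6, 7, 597]
[7, 9, 9, 6, 7]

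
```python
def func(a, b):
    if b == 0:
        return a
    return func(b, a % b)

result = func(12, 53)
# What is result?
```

func(12, 53) -> func(53, 12) -> func(12, 5) -> func(5, 2) -> func(2, 1) -> func(1, 0) -> 1

Answer: 1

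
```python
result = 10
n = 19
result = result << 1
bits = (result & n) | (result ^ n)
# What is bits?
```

Trace:
`result = 10` → result = 10
`n = 19` → n = 19
`result = result << 1` → result = 20
`bits = (result & n) | (result ^ n)` → bits = 23
So bits = 23

Answer: 23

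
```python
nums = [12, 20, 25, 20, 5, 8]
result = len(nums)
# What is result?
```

Trace:
`nums = [12, 20, 25, 20, 5, 8]` → nums = [12, 20, 25, 20, 5, 8]
`result = len(nums)` → result = 6
So result = 6

Answer: 6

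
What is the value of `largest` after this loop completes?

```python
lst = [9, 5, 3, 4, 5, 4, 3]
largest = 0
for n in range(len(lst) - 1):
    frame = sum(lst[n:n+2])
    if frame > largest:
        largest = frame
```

Max sum of 2-element window in [9, 5, 3, 4, 5, 4, 3]
`largest` takes the values: 0 → 14

Answer: 14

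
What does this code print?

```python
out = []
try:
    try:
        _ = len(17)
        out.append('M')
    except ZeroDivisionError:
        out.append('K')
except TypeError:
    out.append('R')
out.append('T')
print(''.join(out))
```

Execution trace: 'R' (outer except TypeError) → 'T' (after the try/except). Output: RT

Answer: RT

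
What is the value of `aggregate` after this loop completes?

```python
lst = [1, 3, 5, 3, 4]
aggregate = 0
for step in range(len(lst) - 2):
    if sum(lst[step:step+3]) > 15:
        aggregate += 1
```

Count windows with sum > 15
`aggregate` takes the values: 0

Answer: 0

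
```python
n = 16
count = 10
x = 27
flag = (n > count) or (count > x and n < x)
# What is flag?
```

Trace:
`n = 16` → n = 16
`count = 10` → count = 10
`x = 27` → x = 27
`flag = (n > count) or (count > x and n < x)` → flag = True
So flag = True

Answer: True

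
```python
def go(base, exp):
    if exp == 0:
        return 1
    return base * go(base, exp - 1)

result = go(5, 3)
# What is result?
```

go(5, 3) = 5 * 5 * 5 = 125

Answer: 125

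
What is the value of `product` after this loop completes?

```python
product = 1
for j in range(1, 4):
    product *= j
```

3! = 6
`product` takes the values: 1 → 2 → 6

Answer: 6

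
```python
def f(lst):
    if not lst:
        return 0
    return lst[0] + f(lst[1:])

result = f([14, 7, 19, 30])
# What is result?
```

14 + 7 + 19 + 30 + 0 = 70

Answer: 70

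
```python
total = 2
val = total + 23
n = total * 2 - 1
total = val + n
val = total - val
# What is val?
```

Trace:
`total = 2` → total = 2
`val = total + 23` → val = 25
`n = total * 2 - 1` → n = 3
`total = val + n` → total = 28
`val = total - val` → val = 3
So val = 3

Answer: 3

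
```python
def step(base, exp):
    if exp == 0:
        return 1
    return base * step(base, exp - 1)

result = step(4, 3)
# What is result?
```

step(4, 3) = 4 * 4 * 4 = 64

Answer: 64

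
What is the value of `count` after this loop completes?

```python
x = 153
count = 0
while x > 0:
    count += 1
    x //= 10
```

Count digits by repeated division by 10
`count` takes the values: 0 → 1 → 2 → 3

Answer: 3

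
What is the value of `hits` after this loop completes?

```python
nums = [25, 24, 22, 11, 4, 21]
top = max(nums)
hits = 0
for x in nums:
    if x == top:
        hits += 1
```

Count of max value 25 in [25, 24, 22, 11, 4, 21]
`hits` takes the values: 0 → 1

Answer: 1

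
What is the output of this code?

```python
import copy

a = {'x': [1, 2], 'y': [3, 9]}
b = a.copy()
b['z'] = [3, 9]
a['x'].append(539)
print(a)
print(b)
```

Key concept: shallow copy of dict with mutable values.
Step by step:
`a = {'x': [1, 2], 'y': [3, 9]}` → a = {'x': [1, 2], 'y': [3, 9]}
`b = a.copy()` → b = {'x': [1, 2], 'y': [3, 9]}
`b['z'] = [3, 9]` → b = {'x': [1, 2], 'y': [3, 9], 'z': [3, 9]}
`a['x'].append(539)` → a = {'x': [1, 2, 539], 'y': [3, 9]}; b = {'x': [1, 2, 539], 'y': [3, 9], 'z': [3, 9]}
`print(a)` → prints {'x': [1, 2, 539], 'y': [3, 9]}
`print(b)` → prints {'x': [1, 2, 539], 'y': [3, 9], 'z': [3, 9]}

Answer:
{'x': [1, 2, 539], 'y': [3, 9]}
{'x': [1, 2, 539], 'y': [3, 9], 'z': [3, 9]}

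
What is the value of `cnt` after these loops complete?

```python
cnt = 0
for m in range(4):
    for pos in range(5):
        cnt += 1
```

4 * 5 = 20
`cnt` takes the values: 0 → 1 → 2 → 3 → 4 → 5 → 6 → 7 → 8 → 9 → 10 → 11 → 12 → 13 → 14 → 15 → 16 → 17 → 18 → 19 → 20

Answer: 20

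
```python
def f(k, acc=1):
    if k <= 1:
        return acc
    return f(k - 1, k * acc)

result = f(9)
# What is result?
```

Accumulator trace (n, acc): (9, 1) -> (8, 9) -> (7, 72) -> (6, 504) -> (5, 3024) -> (4, 15120) -> (3, 60480) -> (2, 181440) -> (1, 362880) -> return 362880

Answer: 362880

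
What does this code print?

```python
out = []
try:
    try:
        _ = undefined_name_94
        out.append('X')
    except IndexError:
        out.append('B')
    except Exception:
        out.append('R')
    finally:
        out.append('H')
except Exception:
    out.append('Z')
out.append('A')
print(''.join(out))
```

Execution trace: 'R' (inner except Exception) → 'H' (inner finally) → 'A' (after the try/except). Output: RHA

Answer: RHA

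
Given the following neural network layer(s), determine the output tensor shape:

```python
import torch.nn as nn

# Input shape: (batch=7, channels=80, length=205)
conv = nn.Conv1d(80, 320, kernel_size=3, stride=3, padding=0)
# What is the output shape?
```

Input: (7, 80, 205) -> Output: (7, 320, 68)

Answer: (7, 320, 68)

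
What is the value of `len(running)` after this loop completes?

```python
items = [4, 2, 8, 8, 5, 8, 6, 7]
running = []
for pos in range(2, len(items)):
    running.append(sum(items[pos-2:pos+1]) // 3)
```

Number of 3-element averages
`running` takes the values: [] → [4] → [4, 6] → [4, 6, 7] → [4, 6, 7, 7] → [4, 6, 7, 7, 6] → [4, 6, 7, 7, 6, 7]
So `len(running)` = 6

Answer: 6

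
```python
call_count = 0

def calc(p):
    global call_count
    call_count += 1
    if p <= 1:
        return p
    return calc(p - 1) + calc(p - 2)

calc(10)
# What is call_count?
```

Calls(p) = 1 + Calls(p-1) + Calls(p-2); Calls(0)=Calls(1)=1. For p=10 this gives 177.

Answer: 177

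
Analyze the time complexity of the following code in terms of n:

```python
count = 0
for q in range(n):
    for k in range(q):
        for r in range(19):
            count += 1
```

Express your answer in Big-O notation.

Each loop level contributes: n × n × 1. Multiplying the contributions gives O(n^2).

Answer: O(n^2)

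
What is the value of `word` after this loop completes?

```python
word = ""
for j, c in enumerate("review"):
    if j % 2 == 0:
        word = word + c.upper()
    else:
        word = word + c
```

Uppercase even positions in 'review'
`word` takes the values: "" → "R" → "Re" → "ReV" → "ReVi" → "ReViE" → "ReViEw"

Answer: "ReViEw"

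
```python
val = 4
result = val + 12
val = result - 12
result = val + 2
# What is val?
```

Trace:
`val = 4` → val = 4
`result = val + 12` → result = 16
`val = result - 12` → val = 4
`result = val + 2` → result = 6
So val = 4

Answer: 4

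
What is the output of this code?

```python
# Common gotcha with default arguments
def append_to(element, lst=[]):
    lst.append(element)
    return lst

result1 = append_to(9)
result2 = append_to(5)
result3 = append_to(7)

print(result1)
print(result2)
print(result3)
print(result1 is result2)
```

Key concept: mutable default argument gotcha.
Step by step:
`result1 = append_to(9)` → result1 = [9]
`result2 = append_to(5)` → result1 = [9, 5] (same object as result2); result2 = [9, 5] (same object as result1)
`result3 = append_to(7)` → result1 = [9, 5, 7] (same object as result2, result3); result2 = [9, 5, 7] (same object as result1, result3); result3 = [9, 5, 7] (same object as result1, result2)
`print(result1)` → prints [9, 5, 7]
`print(result2)` → prints [9, 5, 7]
`print(result3)` → prints [9, 5, 7]
`print(result1 is result2)` → prints True

Answer:
[9, 5, 7]
[9, 5, 7]
[9, 5, 7]
True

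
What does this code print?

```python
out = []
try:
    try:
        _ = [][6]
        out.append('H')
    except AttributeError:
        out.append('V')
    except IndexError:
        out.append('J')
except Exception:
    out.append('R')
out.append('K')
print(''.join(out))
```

Execution trace: 'J' (inner except IndexError) → 'K' (after the try/except). Output: JK

Answer: JK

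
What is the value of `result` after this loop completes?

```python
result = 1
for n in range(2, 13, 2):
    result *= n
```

Product of even numbers 2 to 12
`result` takes the values: 1 → 2 → 8 → 48 → 384 → 3840 → 46080

Answer: 46080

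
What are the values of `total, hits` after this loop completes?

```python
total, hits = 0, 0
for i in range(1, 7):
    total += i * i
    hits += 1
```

Sum of squares and count
`total, hits` takes the values: (0, 0) → (1, 0) → (1, 1) → (5, 1) → (5, 2) → (14, 2) → (14, 3) → (30, 3) → (30, 4) → (55, 4) → (55, 5) → (91, 5) → (91, 6)

Answer: 91, 6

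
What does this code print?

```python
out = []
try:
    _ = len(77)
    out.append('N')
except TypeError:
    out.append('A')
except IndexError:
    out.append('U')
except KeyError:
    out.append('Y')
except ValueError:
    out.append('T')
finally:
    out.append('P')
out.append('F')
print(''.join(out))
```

Execution trace: 'A' (except TypeError) → 'P' (finally) → 'F' (after the try/except). Output: APF

Answer: APF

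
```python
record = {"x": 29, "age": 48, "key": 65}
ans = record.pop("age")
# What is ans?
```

Trace:
`record = {"x": 29, "age": 48, "key": 65}` → record = {'x': 29, 'age': 48, 'key': 65}
`ans = record.pop("age")` → record = {'x': 29, 'key': 65}; ans = 48
So ans = 48

Answer: 48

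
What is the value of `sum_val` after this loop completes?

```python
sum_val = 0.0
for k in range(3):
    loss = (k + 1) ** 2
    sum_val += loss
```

Sum of squared losses 1² + 2² + ... + 3²
`sum_val` takes the values: 0.0 → 1.0 → 5.0 → 14.0

Answer: 14.0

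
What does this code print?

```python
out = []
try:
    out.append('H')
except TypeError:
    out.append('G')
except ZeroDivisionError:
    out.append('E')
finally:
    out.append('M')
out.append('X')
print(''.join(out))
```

Execution trace: 'H' (try body, no exception) → 'M' (finally) → 'X' (after the try/except). Output: HMX

Answer: HMX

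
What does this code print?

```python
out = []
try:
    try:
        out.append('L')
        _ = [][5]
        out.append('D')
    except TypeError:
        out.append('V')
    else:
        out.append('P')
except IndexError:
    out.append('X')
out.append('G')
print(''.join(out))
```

Execution trace: 'L' (try body) → 'X' (outer except IndexError) → 'G' (after the try/except). Output: LXG

Answer: LXG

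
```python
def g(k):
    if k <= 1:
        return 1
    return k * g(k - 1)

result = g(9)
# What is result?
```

g(9) = 9 * 8 * 7 * 6 * 5 * 4 * 3 * 2 * 1 = 362880

Answer: 362880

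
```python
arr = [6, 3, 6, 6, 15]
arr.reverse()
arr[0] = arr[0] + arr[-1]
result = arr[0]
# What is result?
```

Trace:
`arr = [6, 3, 6, 6, 15]` → arr = [6, 3, 6, 6, 15]
`arr.reverse()` → arr = [15, 6, 6, 3, 6]
`arr[0] = arr[0] + arr[-1]` → arr = [21, 6, 6, 3, 6]
`result = arr[0]` → result = 21
So result = 21

Answer: 21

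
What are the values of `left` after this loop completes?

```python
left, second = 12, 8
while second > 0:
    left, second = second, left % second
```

GCD of 12 and 8
`left` takes the values: 12 → 8 → 4

Answer: 4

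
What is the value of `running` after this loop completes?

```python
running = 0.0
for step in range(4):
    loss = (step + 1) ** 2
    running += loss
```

Sum of squared losses 1² + 2² + ... + 4²
`running` takes the values: 0.0 → 1.0 → 5.0 → 14.0 → 30.0

Answer: 30.0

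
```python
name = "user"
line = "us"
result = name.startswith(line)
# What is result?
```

Trace:
`name = "user"` → name = 'user'
`line = "us"` → line = 'us'
`result = name.startswith(line)` → result = True
So result = True

Answer: True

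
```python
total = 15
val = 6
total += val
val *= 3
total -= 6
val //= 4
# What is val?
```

Trace:
`total = 15` → total = 15
`val = 6` → val = 6
`total += val` → total = 21
`val *= 3` → val = 18
`total -= 6` → total = 15
`val //= 4` → val = 4
So val = 4

Answer: 4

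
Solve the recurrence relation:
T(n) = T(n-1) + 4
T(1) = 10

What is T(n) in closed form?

Unrolling: T(n) = T(1) + 4·(n-1) = 10 + 4(n-1) = 4n + 6.

Answer: T(n) = 4n + 6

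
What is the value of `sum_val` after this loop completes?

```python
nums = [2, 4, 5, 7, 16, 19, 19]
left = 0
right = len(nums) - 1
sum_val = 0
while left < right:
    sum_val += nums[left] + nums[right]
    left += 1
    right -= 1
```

Sum of pairs from ends
`sum_val` takes the values: 0 → 21 → 44 → 65

Answer: 65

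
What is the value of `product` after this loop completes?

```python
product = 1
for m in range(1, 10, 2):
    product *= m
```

Product of 1, 3, 5, ... up to 9
`product` takes the values: 1 → 3 → 15 → 105 → 945

Answer: 945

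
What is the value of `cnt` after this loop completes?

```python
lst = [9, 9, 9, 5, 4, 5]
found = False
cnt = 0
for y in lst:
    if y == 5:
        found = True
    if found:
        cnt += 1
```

Count elements after first 5 in [9, 9, 9, 5, 4, 5]
`cnt` takes the values: 0 → 1 → 2 → 3

Answer: 3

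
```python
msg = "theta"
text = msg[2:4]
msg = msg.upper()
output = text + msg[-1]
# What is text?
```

Trace:
`msg = "theta"` → msg = 'theta'
`text = msg[2:4]` → text = 'et'
`msg = msg.upper()` → msg = 'THETA'
`output = text + msg[-1]` → output = 'etA'
So text = 'et'

Answer: 'et'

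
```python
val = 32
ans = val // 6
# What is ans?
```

Trace:
`val = 32` → val = 32
`ans = val // 6` → ans = 5
So ans = 5

Answer: 5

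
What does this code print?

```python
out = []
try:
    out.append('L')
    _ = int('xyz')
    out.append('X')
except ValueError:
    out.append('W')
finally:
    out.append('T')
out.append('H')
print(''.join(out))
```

Execution trace: 'L' (try body) → 'W' (except ValueError) → 'T' (finally) → 'H' (after the try/except). Output: LWTH

Answer: LWTH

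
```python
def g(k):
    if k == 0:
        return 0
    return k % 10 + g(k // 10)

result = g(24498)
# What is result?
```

Sum of digits of 24498: 8 + 9 + 4 + 4 + 2 = 27

Answer: 27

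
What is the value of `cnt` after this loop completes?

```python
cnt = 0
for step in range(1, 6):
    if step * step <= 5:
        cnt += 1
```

Count numbers where step² ≤ 5
`cnt` takes the values: 0 → 1 → 2

Answer: 2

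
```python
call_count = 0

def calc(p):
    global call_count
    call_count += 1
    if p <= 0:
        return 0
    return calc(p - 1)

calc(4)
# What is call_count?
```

Linear recursion stepping by 1: 5 calls from p=4 down to ≤0.

Answer: 5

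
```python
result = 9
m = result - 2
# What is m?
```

Trace:
`result = 9` → result = 9
`m = result - 2` → m = 7
So m = 7

Answer: 7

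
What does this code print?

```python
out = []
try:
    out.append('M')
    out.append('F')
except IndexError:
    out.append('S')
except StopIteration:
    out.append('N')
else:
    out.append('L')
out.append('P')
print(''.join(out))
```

Execution trace: 'M' (try body) → 'F' (try body, no exception) → 'L' (else) → 'P' (after the try/except). Output: MFLP

Answer: MFLP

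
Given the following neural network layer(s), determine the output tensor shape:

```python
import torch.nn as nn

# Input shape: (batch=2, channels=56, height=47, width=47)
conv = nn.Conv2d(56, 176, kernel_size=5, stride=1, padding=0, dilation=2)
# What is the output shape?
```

Input: (2, 56, 47, 47) -> Output: (2, 176, 39, 39)

Answer: (2, 176, 39, 39)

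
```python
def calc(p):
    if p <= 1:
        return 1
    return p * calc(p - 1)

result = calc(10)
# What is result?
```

calc(10) = 10 * 9 * 8 * 7 * 6 * 5 * 4 * 3 * 2 * 1 = 3628800

Answer: 3628800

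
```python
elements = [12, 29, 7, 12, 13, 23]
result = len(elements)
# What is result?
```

Trace:
`elements = [12, 29, 7, 12, 13, 23]` → elements = [12, 29, 7, 12, 13, 23]
`result = len(elements)` → result = 6
So result = 6

Answer: 6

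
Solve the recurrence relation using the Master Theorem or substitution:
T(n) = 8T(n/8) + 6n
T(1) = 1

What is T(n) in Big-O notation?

By Master Theorem: a=8, b=8, f(n)=6n. Since log_8(8) = 1 and f(n) = Θ(n^1), Case 2 applies. T(n) = O(n log n).

Answer: O(n log n)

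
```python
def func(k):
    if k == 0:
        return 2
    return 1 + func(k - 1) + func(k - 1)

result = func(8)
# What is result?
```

func(k) = 1 + 2·func(k-1), func(0)=2. Closed form: (2+1)·2^8 - 1 = 767.

Answer: 767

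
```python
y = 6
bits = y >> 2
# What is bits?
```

Trace:
`y = 6` → y = 6
`bits = y >> 2` → bits = 1
So bits = 1

Answer: 1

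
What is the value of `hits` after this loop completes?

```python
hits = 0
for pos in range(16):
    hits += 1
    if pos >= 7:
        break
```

Loop breaks when pos reaches 7, hits is 8
`hits` takes the values: 0 → 1 → 2 → 3 → 4 → 5 → 6 → 7 → 8

Answer: 8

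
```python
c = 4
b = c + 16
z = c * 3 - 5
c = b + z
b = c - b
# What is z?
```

Trace:
`c = 4` → c = 4
`b = c + 16` → b = 20
`z = c * 3 - 5` → z = 7
`c = b + z` → c = 27
`b = c - b` → b = 7
So z = 7

Answer: 7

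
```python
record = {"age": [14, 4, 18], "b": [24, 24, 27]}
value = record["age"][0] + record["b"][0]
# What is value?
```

Trace:
`record = {"age": [14, 4, 18], "b": [24, 24, 27]}` → record = {'age': [14, 4, 18], 'b': [24, 24, 27]}
`value = record["age"][0] + record["b"][0]` → value = 38
So value = 38

Answer: 38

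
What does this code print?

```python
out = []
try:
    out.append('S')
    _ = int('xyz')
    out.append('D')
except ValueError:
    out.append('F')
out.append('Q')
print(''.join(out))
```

Execution trace: 'S' (try body) → 'F' (except ValueError) → 'Q' (after the try/except). Output: SFQ

Answer: SFQ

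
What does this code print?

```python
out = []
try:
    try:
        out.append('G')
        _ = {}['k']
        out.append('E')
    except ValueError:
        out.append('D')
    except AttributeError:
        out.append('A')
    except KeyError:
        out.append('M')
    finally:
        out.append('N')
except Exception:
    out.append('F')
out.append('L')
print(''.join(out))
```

Execution trace: 'G' (inner try body) → 'M' (inner except KeyError) → 'N' (inner finally) → 'L' (after the try/except). Output: GMNL

Answer: GMNL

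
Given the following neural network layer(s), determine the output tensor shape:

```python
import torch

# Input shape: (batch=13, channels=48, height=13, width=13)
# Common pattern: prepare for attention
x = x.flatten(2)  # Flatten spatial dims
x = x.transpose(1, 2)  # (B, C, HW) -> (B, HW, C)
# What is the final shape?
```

Input: (13, 48, 13, 13) -> after flatten(2): (13, 48, 169) -> Output: (13, 169, 48)

Answer: (13, 169, 48)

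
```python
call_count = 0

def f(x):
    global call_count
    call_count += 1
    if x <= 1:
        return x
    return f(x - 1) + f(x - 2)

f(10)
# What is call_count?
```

Calls(x) = 1 + Calls(x-1) + Calls(x-2); Calls(0)=Calls(1)=1. For x=10 this gives 177.

Answer: 177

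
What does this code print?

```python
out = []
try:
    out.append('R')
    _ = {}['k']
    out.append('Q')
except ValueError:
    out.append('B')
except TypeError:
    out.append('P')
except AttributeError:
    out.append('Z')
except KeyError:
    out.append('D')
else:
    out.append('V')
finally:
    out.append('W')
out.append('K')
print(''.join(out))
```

Execution trace: 'R' (try body) → 'D' (except KeyError) → 'W' (finally) → 'K' (after the try/except). Output: RDWK

Answer: RDWK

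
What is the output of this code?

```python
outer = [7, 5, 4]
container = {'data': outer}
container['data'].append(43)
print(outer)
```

Key concept: dict holds reference to list.
Step by step:
`outer = [7, 5, 4]` → outer = [7, 5, 4]
`container = {'data': outer}` → container = {'data': [7, 5, 4]}
`container['data'].append(43)` → outer = [7, 5, 4, 43]; container = {'data': [7, 5, 4, 43]}
`print(outer)` → prints [7, 5, 4, 43]

Answer: [7, 5, 4, 43]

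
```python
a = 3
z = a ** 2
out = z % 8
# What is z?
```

Trace:
`a = 3` → a = 3
`z = a ** 2` → z = 9
`out = z % 8` → out = 1
So z = 9

Answer: 9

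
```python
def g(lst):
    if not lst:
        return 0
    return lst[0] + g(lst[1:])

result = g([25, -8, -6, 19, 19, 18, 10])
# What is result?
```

25 + (-8) + (-6) + 19 + 19 + 18 + 10 + 0 = 77

Answer: 77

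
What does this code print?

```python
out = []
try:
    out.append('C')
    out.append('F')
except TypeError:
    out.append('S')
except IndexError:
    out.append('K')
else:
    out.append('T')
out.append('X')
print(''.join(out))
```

Execution trace: 'C' (try body) → 'F' (try body, no exception) → 'T' (else) → 'X' (after the try/except). Output: CFTX

Answer: CFTX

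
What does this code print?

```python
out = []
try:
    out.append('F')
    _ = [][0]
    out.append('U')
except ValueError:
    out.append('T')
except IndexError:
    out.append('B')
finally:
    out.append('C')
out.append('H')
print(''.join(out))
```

Execution trace: 'F' (try body) → 'B' (except IndexError) → 'C' (finally) → 'H' (after the try/except). Output: FBCH

Answer: FBCH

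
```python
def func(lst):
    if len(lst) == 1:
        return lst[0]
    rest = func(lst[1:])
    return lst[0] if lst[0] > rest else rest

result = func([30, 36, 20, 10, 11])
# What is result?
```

Recursive max over [30, 36, 20, 10, 11] = 36

Answer: 36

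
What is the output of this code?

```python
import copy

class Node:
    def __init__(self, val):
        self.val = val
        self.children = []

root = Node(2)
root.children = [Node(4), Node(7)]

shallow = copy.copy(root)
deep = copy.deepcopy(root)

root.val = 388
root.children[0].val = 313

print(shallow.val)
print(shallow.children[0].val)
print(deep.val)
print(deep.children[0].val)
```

Key concept: deep copy with custom objects.
Step by step:
`root = Node(2)` → root = Node(val=2, children=[])
`root.children = [Node(4), Node(7)]` → root = Node(val=2, children=[Node(val=4, children=[]), Node(val=7, children=[])])
`shallow = copy.copy(root)` → shallow = Node(val=2, children=[Node(val=4, children=[]), Node(val=7, children=[])])
`deep = copy.deepcopy(root)` → deep = Node(val=2, children=[Node(val=4, children=[]), Node(val=7, children=[])])
`root.val = 388` → root = Node(val=388, children=[Node(val=4, children=[]), Node(val=7, children=[])])
`root.children[0].val = 313` → root = Node(val=388, children=[Node(val=313, children=[]), Node(val=7, children=[])]); shallow = Node(val=2, children=[Node(val=313, children=[]), Node(val=7, children=[])])
`print(shallow.val)` → prints 2
`print(shallow.children[0].val)` → prints 313
`print(deep.val)` → prints 2
`print(deep.children[0].val)` → prints 4

Answer:
2
313
2
4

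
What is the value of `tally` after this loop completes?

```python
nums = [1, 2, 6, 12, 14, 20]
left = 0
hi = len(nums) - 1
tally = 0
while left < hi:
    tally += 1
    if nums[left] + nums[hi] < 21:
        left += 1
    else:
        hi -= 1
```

Steps to find pair summing to 21
`tally` takes the values: 0 → 1 → 2 → 3 → 4 → 5

Answer: 5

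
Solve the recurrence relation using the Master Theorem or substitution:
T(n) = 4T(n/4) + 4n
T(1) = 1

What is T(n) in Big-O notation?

By Master Theorem: a=4, b=4, f(n)=4n. Since log_4(4) = 1 and f(n) = Θ(n^1), Case 2 applies. T(n) = O(n log n).

Answer: O(n log n)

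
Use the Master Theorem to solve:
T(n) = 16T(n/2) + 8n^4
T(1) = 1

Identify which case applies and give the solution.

a=16, b=2, f(n)=8n^4. log_2(16) = 4. Since c=4 = 4, Case 2 applies: T(n) = Θ(n^log_b(a) · log n) = O(n^4 log n).

Answer: O(n^4 log n) - Case 2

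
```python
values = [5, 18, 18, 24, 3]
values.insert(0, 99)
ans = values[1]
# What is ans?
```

Trace:
`values = [5, 18, 18, 24, 3]` → values = [5, 18, 18, 24, 3]
`values.insert(0, 99)` → values = [99, 5, 18, 18, 24, 3]
`ans = values[1]` → ans = 5
So ans = 5

Answer: 5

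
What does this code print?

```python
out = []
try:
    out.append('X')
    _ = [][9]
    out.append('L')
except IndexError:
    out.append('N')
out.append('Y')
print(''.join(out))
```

Execution trace: 'X' (try body) → 'N' (except IndexError) → 'Y' (after the try/except). Output: XNY

Answer: XNY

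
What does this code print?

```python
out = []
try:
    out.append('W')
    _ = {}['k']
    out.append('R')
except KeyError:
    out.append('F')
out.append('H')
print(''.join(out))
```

Execution trace: 'W' (try body) → 'F' (except KeyError) → 'H' (after the try/except). Output: WFH

Answer: WFH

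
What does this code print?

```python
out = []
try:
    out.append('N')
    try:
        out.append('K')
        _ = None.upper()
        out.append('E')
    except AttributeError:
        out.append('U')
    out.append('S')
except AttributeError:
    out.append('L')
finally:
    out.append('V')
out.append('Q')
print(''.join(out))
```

Execution trace: 'N' (try body) → 'K' (inner try body) → 'U' (inner except AttributeError) → 'S' (try body, no exception) → 'V' (finally) → 'Q' (after the try/except). Output: NKUSVQ

Answer: NKUSVQ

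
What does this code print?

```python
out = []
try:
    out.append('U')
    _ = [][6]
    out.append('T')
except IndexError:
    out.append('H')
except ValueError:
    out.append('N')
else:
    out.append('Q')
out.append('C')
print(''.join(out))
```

Execution trace: 'U' (try body) → 'H' (except IndexError) → 'C' (after the try/except). Output: UHC

Answer: UHC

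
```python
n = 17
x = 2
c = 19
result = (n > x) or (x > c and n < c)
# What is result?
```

Trace:
`n = 17` → n = 17
`x = 2` → x = 2
`c = 19` → c = 19
`result = (n > x) or (x > c and n < c)` → result = True
So result = True

Answer: True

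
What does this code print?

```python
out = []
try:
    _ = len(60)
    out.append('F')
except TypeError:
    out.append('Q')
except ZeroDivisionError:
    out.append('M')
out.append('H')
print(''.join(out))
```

Execution trace: 'Q' (except TypeError) → 'H' (after the try/except). Output: QH

Answer: QH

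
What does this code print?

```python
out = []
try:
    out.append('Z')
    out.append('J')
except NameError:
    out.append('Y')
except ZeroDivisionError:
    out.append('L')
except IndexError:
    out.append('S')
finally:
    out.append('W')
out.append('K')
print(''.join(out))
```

Execution trace: 'Z' (try body) → 'J' (try body, no exception) → 'W' (finally) → 'K' (after the try/except). Output: ZJWK

Answer: ZJWK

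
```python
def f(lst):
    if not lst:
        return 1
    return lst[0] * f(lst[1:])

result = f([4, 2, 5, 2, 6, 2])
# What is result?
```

Product over [4, 2, 5, 2, 6, 2] = 4 * 2 * 5 * 2 * 6 * 2 = 960

Answer: 960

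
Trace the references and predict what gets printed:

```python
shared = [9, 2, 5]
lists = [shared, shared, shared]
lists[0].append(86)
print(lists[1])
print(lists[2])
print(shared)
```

Key concept: list of same reference.
Step by step:
`shared = [9, 2, 5]` → shared = [9, 2, 5]
`lists = [shared, shared, shared]` → lists = [[9, 2, 5], [9, 2, 5], [9, 2, 5]]
`lists[0].append(86)` → shared = [9, 2, 5, 86]; lists = [[9, 2, 5, 86], [9, 2, 5, 86], [9, 2, 5, 86]]
`print(lists[1])` → prints [9, 2, 5, 86]
`print(lists[2])` → prints [9, 2, 5, 86]
`print(shared)` → prints [9, 2, 5, 86]

Answer:
[9, 2, 5, 86]
[9, 2, 5, 86]
[9, 2, 5, 86]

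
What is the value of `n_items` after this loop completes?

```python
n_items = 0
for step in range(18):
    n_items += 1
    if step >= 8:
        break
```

Loop breaks when step reaches 8, n_items is 9
`n_items` takes the values: 0 → 1 → 2 → 3 → 4 → 5 → 6 → 7 → 8 → 9

Answer: 9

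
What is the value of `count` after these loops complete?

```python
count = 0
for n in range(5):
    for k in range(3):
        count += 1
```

5 * 3 = 15
`count` takes the values: 0 → 1 → 2 → 3 → 4 → 5 → 6 → 7 → 8 → 9 → 10 → 11 → 12 → 13 → 14 → 15

Answer: 15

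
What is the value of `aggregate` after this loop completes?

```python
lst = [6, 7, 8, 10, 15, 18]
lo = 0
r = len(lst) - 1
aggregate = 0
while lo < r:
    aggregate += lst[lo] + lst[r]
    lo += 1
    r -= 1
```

Sum of pairs from ends
`aggregate` takes the values: 0 → 24 → 46 → 64

Answer: 64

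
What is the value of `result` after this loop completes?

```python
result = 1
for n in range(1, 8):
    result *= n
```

7! = 5040
`result` takes the values: 1 → 2 → 6 → 24 → 120 → 720 → 5040

Answer: 5040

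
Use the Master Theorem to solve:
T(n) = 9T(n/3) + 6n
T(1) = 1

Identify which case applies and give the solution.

a=9, b=3, f(n)=6n. log_3(9) = 2. Since c=1 < 2, Case 1 applies: T(n) = Θ(n^log_b(a)) = O(n^2).

Answer: O(n^2) - Case 1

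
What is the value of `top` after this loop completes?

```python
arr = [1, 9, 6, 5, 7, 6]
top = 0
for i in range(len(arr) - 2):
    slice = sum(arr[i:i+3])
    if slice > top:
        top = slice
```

Max sum of 3-element window in [1, 9, 6, 5, 7, 6]
`top` takes the values: 0 → 16 → 20

Answer: 20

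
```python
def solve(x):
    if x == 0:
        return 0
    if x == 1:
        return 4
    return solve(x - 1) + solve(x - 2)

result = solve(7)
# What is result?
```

Build up from base cases: solve(0)=0, solve(1)=4, solve(2)=4, solve(3)=8, solve(4)=12, solve(5)=20, solve(6)=32, ..., solve(7)=52

Answer: 52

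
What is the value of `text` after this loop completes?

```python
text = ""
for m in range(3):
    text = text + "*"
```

Repeat '*' 3 times
`text` takes the values: "" → "*" → "**" → "***"

Answer: "***"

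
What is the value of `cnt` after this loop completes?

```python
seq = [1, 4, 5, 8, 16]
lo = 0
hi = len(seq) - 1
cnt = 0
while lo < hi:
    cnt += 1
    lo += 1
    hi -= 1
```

Iterations until pointers meet (list length 5)
`cnt` takes the values: 0 → 1 → 2

Answer: 2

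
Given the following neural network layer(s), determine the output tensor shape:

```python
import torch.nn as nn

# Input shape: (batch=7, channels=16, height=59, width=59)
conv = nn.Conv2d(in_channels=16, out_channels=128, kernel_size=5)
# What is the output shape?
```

Input: (7, 16, 59, 59) -> Output: (7, 128, 55, 55)

Answer: (7, 128, 55, 55)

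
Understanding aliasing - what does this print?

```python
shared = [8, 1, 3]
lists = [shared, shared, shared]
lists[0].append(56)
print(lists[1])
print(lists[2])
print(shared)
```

Key concept: list of same reference.
Step by step:
`shared = [8, 1, 3]` → shared = [8, 1, 3]
`lists = [shared, shared, shared]` → lists = [[8, 1, 3], [8, 1, 3], [8, 1, 3]]
`lists[0].append(56)` → shared = [8, 1, 3, 56]; lists = [[8, 1, 3, 56], [8, 1, 3, 56], [8, 1, 3, 56]]
`print(lists[1])` → prints [8, 1, 3, 56]
`print(lists[2])` → prints [8, 1, 3, 56]
`print(shared)` → prints [8, 1, 3, 56]

Answer:
[8, 1, 3, 56]
[8, 1, 3, 56]
[8, 1, 3, 56]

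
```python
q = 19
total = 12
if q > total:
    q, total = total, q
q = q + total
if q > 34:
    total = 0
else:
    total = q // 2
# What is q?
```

Trace:
`q = 19` → q = 19
`total = 12` → total = 12
`if q > total: ...` → q > total is True → q = 12; total = 19
`q = q + total` → q = 31
`if q > 34: ...` → q > 34 is False, take else branch → total = 15
So q = 31

Answer: 31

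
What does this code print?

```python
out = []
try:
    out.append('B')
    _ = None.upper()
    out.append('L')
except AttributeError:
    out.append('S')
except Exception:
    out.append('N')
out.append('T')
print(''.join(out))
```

Execution trace: 'B' (try body) → 'S' (except AttributeError) → 'T' (after the try/except). Output: BST

Answer: BST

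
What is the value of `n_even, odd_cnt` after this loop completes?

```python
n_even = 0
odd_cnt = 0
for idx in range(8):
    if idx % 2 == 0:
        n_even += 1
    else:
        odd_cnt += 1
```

Count evens and odds in range(8)
`n_even, odd_cnt` takes the values: (0, 0) → (1, 0) → (1, 1) → (2, 1) → (2, 2) → (3, 2) → (3, 3) → (4, 3) → (4, 4)

Answer: 4, 4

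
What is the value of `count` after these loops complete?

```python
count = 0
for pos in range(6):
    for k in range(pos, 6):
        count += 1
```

Upper triangle: 6 + 5 + ... + 1
`count` takes the values: 0 → 1 → 2 → 3 → 4 → 5 → 6 → 7 → 8 → 9 → 10 → 11 → 12 → 13 → 14 → 15 → 16 → 17 → 18 → 19 → 20 → 21

Answer: 21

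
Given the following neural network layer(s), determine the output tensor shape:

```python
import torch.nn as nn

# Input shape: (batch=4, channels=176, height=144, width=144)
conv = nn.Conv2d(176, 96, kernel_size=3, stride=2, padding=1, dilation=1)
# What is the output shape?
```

Input: (4, 176, 144, 144) -> Output: (4, 96, 72, 72)

Answer: (4, 96, 72, 72)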